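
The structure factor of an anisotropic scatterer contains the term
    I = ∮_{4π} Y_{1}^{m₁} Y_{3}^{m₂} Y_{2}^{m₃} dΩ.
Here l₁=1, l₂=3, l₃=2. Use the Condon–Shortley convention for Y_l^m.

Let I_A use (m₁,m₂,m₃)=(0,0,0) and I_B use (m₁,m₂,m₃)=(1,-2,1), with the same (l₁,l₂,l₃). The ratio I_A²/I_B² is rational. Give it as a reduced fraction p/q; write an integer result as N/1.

Same 1,3,2: normalisation and zero-m 3j drop out of the ratio.
A: Δ: 2! 0! 4! / 7! → 1/105; sum: t=1:−1/4 = -1/4; 3j²(1 3 2; 0 0 0) = Δ·Π!·Σ² = 3/35  (sign -1)
B: Δ: 2! 0! 4! / 7! → 1/105; sum: t=0:+1/12 = 1/12; 3j²(1 3 2; 1 -2 1) = Δ·Π!·Σ² = 2/21  (sign -1)
I_A²/I_B² = (3/35)/(2/21) = 9/10

9/10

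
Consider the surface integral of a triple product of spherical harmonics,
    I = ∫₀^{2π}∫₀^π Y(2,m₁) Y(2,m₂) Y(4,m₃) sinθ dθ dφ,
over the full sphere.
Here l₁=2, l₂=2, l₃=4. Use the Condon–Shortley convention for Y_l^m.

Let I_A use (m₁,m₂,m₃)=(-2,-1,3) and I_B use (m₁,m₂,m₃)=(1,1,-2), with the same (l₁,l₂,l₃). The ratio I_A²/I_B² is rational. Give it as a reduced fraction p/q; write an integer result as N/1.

7/8

Same 2,2,4: normalisation and zero-m 3j drop out of the ratio.
A: Δ: 0! 4! 4! / 9! → 1/630; sum: t=0:+1/144 = 1/144; 3j²(2 2 4; -2 -1 3) = Δ·Π!·Σ² = 1/18  (sign -1)
B: Δ: 0! 4! 4! / 9! → 1/630; sum: t=0:+1/36 = 1/36; 3j²(2 2 4; 1 1 -2) = Δ·Π!·Σ² = 4/63  (sign +1)
I_A²/I_B² = (1/18)/(4/63) = 7/8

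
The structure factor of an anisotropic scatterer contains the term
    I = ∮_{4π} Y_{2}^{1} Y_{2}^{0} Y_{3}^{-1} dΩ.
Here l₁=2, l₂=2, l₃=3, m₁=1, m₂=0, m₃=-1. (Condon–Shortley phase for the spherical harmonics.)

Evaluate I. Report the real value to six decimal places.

0.000000

L=7 odd ⇒ parity kills the (l;000) factor ⇒ I = 0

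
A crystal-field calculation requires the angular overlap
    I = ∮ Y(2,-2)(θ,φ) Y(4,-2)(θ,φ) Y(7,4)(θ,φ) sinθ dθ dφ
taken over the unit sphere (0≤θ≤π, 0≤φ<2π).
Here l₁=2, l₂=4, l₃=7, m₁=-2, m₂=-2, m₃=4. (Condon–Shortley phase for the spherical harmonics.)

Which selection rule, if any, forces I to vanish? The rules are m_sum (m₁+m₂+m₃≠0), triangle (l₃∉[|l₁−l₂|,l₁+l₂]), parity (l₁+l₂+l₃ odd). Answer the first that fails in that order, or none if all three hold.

m₁+m₂+m₃ = -2 − 2 + 4 = 0  ✓
triangle: |2−4|=2 ≤ l₃=7 ≤ 2+4=6  ✗
parity: l₁+l₂+l₃ = 13 is odd

triangle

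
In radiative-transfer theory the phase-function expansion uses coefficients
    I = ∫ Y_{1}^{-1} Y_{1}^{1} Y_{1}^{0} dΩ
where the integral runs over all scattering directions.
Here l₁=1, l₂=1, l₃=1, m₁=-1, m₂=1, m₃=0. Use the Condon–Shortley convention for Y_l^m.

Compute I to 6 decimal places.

l₁+l₂+l₃=3 is odd: 3j(l;000)=0 ⇒ I=0

0.000000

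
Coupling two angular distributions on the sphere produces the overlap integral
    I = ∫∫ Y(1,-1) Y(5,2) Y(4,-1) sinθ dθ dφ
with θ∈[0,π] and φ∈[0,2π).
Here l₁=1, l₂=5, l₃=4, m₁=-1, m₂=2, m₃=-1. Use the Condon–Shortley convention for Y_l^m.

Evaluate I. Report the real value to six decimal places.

Rules hold: Σm=0, L=10 even, 4≤4≤6.
N = 3·11·9 = 297
Δ = 2!·0!·8!/11! = 1/495
Racah Σ t=1..1: t=1:−1/576 = -1/576
⇒ 3j(1 5 4; 0 0 0)² = 5/99, sgn -1
Racah Σ t=2..2: t=2:+1/1440 = 1/1440
⇒ 3j(1 5 4; -1 2 -1)² = 7/165, sgn -1
4πI² = N·(3j₀)²·(3jₘ)² = 7/11
I = +1·√(0.636364/4π) = 0.22503380

0.225034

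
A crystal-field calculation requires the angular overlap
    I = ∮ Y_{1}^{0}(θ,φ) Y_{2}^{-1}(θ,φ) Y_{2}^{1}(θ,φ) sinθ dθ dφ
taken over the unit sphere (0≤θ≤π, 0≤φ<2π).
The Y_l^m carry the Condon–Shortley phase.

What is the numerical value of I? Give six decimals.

Σlᵢ=5 odd — θ-integrand is odd under cosθ→−cosθ; I=0

0.000000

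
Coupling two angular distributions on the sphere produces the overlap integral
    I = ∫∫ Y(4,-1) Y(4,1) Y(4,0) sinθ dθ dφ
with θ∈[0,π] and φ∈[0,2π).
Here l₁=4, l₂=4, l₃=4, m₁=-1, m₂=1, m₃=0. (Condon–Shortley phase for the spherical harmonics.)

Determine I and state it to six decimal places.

-0.068481

Rules hold: Σm=0, L=12 even, 0≤4≤8.
N = 9·9·9 = 729
Δ = 4!·4!·4!/13! = 1/450450
Racah Σ t=0..4: t=0:+1/13824 t=1:−1/216 t=2:+1/64 t=3:−1/216 t=4:+1/13824 = 5/768
⇒ 3j(4 4 4; 0 0 0)² = 18/1001, sgn +1
Racah Σ t=1..4: t=1:−1/3456 t=2:+1/144 t=3:−1/96 t=4:+1/864 = -1/384
⇒ 3j(4 4 4; -1 1 0)² = 9/2002, sgn -1
4πI² = N·(3j₀)²·(3jₘ)² = 59049/1002001
I = -1·√(0.0589311/4π) = -0.06848055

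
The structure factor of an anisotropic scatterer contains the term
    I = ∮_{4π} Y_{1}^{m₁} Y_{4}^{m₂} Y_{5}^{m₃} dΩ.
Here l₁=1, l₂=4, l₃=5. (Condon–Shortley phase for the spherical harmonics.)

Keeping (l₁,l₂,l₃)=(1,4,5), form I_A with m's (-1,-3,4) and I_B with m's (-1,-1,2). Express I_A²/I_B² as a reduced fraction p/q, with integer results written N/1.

12/7

l's match ⇒ only the (l;m) 3-j factors differ between A and B.
A: triangle coeff Δ(1,4,5) = 1/495; Σ_t [0,0]: t=0:+1/10080 = 1/10080; (3j)²=4/55 [(1 4 5; -1 -3 4)], sign=-1
B: triangle coeff Δ(1,4,5) = 1/495; Σ_t [0,0]: t=0:+1/1440 = 1/1440; (3j)²=7/165 [(1 4 5; -1 -1 2)], sign=-1
I_A²/I_B² = (4/55)/(7/165) = 12/7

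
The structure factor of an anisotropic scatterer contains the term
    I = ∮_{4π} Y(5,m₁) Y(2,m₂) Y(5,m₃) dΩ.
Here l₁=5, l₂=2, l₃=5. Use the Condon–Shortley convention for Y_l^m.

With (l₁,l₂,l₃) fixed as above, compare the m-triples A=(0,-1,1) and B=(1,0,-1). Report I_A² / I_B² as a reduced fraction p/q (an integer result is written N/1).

5/81

l's match ⇒ only the (l;m) 3-j factors differ between A and B.
A: triangle coeff Δ(5,2,5) = 1/38610; Σ_t [0,1]: t=0:+1/1440 t=1:−1/1152 = -1/5760; (3j)²=1/858 [(5 2 5; 0 -1 1)], sign=-1
B: triangle coeff Δ(5,2,5) = 1/38610; Σ_t [0,2]: t=0:+1/2304 t=1:−1/720 t=2:+1/5760 = -1/1280; (3j)²=27/1430 [(5 2 5; 1 0 -1)], sign=-1
I_A²/I_B² = (1/858)/(27/1430) = 5/81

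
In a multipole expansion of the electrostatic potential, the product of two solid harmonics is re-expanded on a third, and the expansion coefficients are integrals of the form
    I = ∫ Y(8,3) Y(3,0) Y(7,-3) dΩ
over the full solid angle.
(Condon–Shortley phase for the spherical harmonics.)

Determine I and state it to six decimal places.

-0.037890

Checks pass: Σm=0; 18 even; l₃=7∈[5,11].
(2·8+1)(2·3+1)(2·7+1) = 1785
Δ: 4! 12! 2! / 19! → 1/5290740
sum: t=1:−1/7257600 t=2:+1/2073600 t=3:−1/7257600 = 1/4838400
3j²(8 3 7; 0 0 0) = Δ·Π!·Σ² = 252/20995  (sign -1)
sum: t=1:−1/11612160 t=2:+1/8709120 t=3:−1/87091200 = 1/58060800
3j²(8 3 7; 3 0 -3) = Δ·Π!·Σ² = 99/117572  (sign +1)
combine: 4πI² = 1785·252/20995·99/117572 = 18711/1037153
take √, sign -1: I = -0.03788979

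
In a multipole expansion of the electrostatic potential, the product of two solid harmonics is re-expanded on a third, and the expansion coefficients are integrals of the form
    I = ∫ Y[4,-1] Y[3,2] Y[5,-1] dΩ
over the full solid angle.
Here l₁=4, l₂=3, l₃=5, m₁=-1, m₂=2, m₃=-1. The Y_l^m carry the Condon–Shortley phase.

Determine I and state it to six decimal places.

0.138239

m-sum 0 ✓  L=12 even ✓  1≤5≤7 ✓
Π(2lᵢ+1) = 9×7×11 = 693
triangle coeff Δ(4,3,5) = 1/180180
Σ_t [0,2]: t=0:+1/576 t=1:−1/144 t=2:+1/576 = -1/288
(3j)²=20/1001 [(4 3 5; 0 0 0)], sign=+1
Σ_t [1,2]: t=1:−1/1152 t=2:+1/432 = 5/3456
(3j)²=625/36036 [(4 3 5; -1 2 -1)], sign=+1
⇒ 4πI² = 3125/13013
I = (+1)√(3125/13013/(4π)) = 0.13823925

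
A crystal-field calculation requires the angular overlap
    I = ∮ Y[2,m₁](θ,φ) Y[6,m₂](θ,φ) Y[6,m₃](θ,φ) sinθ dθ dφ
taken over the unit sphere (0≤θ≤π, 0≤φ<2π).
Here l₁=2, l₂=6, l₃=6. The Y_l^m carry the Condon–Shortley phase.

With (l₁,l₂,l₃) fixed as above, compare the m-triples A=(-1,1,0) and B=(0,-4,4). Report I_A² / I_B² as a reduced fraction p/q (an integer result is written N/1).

Shared (l₁,l₂,l₃)=(2,6,6): N and (l;000)² cancel in I_A²/I_B².
A: Δ = 2!·2!·10!/15! = 1/90090; Racah Σ t=1..2: t=1:−1/34560 t=2:+1/28800 = 1/172800; ⇒ 3j(2 6 6; -1 1 0)² = 1/1430, sgn +1
B: Δ = 2!·2!·10!/15! = 1/90090; Racah Σ t=0..2: t=0:+1/322560 t=1:−1/362880 t=2:+1/14515200 = 1/2419200; ⇒ 3j(2 6 6; 0 -4 4)² = 2/5005, sgn +1
I_A²/I_B² = (1/1430)/(2/5005) = 7/4

7/4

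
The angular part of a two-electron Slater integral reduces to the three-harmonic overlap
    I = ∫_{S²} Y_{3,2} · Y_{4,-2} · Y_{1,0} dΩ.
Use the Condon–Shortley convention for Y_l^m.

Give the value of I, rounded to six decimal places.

0.213244

m-sum 0 ✓  L=8 even ✓  1≤1≤7 ✓
Π(2lᵢ+1) = 7×9×3 = 189
triangle coeff Δ(3,4,1) = 1/252
Σ_t [3,3]: t=3:−1/36 = -1/36
(3j)²=4/63 [(3 4 1; 0 0 0)], sign=+1
Σ_t [1,1]: t=1:−1/120 = -1/120
(3j)²=1/21 [(3 4 1; 2 -2 0)], sign=+1
⇒ 4πI² = 4/7
I = (+1)√(4/7/(4π)) = 0.21324362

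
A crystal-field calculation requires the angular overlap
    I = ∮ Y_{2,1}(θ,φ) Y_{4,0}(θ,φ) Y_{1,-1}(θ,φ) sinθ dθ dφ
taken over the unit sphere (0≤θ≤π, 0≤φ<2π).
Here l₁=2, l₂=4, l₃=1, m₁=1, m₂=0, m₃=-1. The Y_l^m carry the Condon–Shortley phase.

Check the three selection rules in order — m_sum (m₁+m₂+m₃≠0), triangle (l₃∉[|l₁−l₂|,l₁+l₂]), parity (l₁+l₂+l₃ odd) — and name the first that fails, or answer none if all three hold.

triangle

m₁+m₂+m₃ = 1 + 0 − 1 = 0  ✓
triangle: |2−4|=2 ≤ l₃=1 ≤ 2+4=6  ✗
parity: l₁+l₂+l₃ = 7 is odd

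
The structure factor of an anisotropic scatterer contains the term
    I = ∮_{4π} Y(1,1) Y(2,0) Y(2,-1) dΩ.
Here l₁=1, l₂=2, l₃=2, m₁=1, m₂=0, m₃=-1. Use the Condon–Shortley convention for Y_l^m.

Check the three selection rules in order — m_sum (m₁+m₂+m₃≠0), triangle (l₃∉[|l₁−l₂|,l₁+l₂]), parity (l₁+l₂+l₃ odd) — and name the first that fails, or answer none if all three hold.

Σmᵢ = 0  ✓
l₃∈[|l₁−l₂|,l₁+l₂]=[1,3], have l₃=2  ✓
Σlᵢ = 5 ⇒ odd  ✗

parity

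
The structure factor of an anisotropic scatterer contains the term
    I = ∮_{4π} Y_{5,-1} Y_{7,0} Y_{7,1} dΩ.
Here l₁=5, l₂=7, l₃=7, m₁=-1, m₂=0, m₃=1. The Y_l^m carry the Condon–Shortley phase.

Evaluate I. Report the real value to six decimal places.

l₁+l₂+l₃=19 is odd: 3j(l;000)=0 ⇒ I=0

0.000000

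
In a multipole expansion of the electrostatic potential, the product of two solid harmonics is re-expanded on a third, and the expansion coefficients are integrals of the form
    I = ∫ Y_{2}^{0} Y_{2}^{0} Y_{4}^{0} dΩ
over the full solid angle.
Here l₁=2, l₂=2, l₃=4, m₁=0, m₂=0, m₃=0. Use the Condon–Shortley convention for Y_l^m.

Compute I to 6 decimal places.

0.241796

Rules hold: Σm=0, L=8 even, 0≤4≤4.
N = 5·5·9 = 225
Δ = 0!·4!·4!/9! = 1/630
Racah Σ t=0..0: t=0:+1/16 = 1/16
⇒ 3j(2 2 4; 0 0 0)² = 2/35, sgn +1
(m-triple is (0,0,0) — same symbol as above.)
4πI² = N·(3j₀)²·(3jₘ)² = 36/49
I = +1·√(0.734694/4π) = 0.24179554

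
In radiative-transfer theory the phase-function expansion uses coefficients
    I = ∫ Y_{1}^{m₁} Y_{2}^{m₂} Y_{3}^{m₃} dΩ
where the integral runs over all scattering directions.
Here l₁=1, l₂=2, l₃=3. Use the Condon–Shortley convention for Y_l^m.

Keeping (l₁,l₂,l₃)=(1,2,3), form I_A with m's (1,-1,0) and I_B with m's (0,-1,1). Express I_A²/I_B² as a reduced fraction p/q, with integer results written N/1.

3/8

Same 1,2,3: normalisation and zero-m 3j drop out of the ratio.
A: Δ: 0! 2! 4! / 7! → 1/105; sum: t=0:+1/12 = 1/12; 3j²(1 2 3; 1 -1 0) = Δ·Π!·Σ² = 1/35  (sign -1)
B: Δ: 0! 2! 4! / 7! → 1/105; sum: t=0:+1/6 = 1/6; 3j²(1 2 3; 0 -1 1) = Δ·Π!·Σ² = 8/105  (sign +1)
I_A²/I_B² = (1/35)/(8/105) = 3/8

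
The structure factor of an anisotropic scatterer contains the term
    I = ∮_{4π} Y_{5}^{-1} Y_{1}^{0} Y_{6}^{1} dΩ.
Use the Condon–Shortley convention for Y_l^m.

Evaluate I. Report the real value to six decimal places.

Checks pass: Σm=0; 12 even; l₃=6∈[4,6].
(2·5+1)(2·1+1)(2·6+1) = 429
Δ: 0! 10! 2! / 13! → 1/858
sum: t=0:+1/14400 = 1/14400
3j²(5 1 6; 0 0 0) = Δ·Π!·Σ² = 6/143  (sign +1)
sum: t=0:+1/17280 = 1/17280
3j²(5 1 6; -1 0 1) = Δ·Π!·Σ² = 35/858  (sign -1)
combine: 4πI² = 429·6/143·35/858 = 105/143
take √, sign -1: I = -0.24172507

-0.241725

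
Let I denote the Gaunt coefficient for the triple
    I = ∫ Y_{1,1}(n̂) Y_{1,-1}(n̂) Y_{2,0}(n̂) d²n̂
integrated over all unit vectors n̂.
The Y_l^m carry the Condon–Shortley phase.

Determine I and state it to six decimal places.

m-sum 0 ✓  L=4 even ✓  0≤2≤2 ✓
Π(2lᵢ+1) = 3×3×5 = 45
triangle coeff Δ(1,1,2) = 1/30
Σ_t [0,0]: t=0:+1/1 = 1/1
(3j)²=2/15 [(1 1 2; 0 0 0)], sign=+1
Σ_t [0,0]: t=0:+1/4 = 1/4
(3j)²=1/30 [(1 1 2; 1 -1 0)], sign=+1
⇒ 4πI² = 1/5
I = (+1)√(1/5/(4π)) = 0.12615663

0.126157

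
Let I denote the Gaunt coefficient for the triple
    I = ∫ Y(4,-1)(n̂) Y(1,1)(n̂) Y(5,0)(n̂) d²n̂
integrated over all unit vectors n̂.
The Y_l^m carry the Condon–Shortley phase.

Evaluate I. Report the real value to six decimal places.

Rules hold: Σm=0, L=10 even, 3≤5≤5.
N = 9·3·11 = 297
Δ = 0!·8!·2!/11! = 1/495
Racah Σ t=0..0: t=0:+1/576 = 1/576
⇒ 3j(4 1 5; 0 0 0)² = 5/99, sgn -1
Racah Σ t=0..0: t=0:+1/1440 = 1/1440
⇒ 3j(4 1 5; -1 1 0)² = 2/99, sgn -1
4πI² = N·(3j₀)²·(3jₘ)² = 10/33
I = +1·√(0.30303/4π) = 0.15528807

0.155288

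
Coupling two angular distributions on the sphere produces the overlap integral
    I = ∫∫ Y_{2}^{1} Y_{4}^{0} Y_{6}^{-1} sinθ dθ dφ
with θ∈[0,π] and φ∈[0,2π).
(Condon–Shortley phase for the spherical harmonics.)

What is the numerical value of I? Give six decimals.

Rules hold: Σm=0, L=12 even, 2≤6≤6.
N = 5·9·13 = 585
Δ = 0!·4!·8!/13! = 1/6435
Racah Σ t=0..0: t=0:+1/2304 = 1/2304
⇒ 3j(2 4 6; 0 0 0)² = 5/143, sgn +1
Racah Σ t=0..0: t=0:+1/3456 = 1/3456
⇒ 3j(2 4 6; 1 0 -1)² = 35/1287, sgn -1
4πI² = N·(3j₀)²·(3jₘ)² = 875/1573
I = -1·√(0.556262/4π) = -0.21039467

-0.210395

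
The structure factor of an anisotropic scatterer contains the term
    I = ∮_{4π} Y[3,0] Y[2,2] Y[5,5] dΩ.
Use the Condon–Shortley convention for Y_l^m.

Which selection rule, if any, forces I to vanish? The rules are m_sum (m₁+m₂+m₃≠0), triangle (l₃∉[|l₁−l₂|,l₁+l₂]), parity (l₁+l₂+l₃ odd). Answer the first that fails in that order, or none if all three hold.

Σmᵢ = 7  ✗
l₃∈[|l₁−l₂|,l₁+l₂]=[1,5], have l₃=5
Σlᵢ = 10 ⇒ even

m_sum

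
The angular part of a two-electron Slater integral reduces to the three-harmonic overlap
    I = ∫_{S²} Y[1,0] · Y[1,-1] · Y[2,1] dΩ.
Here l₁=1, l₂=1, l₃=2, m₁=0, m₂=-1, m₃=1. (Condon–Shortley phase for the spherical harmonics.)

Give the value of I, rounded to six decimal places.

m-sum 0 ✓  L=4 even ✓  0≤2≤2 ✓
Π(2lᵢ+1) = 3×3×5 = 45
triangle coeff Δ(1,1,2) = 1/30
Σ_t [0,0]: t=0:+1/1 = 1/1
(3j)²=2/15 [(1 1 2; 0 0 0)], sign=+1
Σ_t [0,0]: t=0:+1/2 = 1/2
(3j)²=1/10 [(1 1 2; 0 -1 1)], sign=-1
⇒ 4πI² = 3/5
I = (-1)√(3/5/(4π)) = -0.21850969

-0.218510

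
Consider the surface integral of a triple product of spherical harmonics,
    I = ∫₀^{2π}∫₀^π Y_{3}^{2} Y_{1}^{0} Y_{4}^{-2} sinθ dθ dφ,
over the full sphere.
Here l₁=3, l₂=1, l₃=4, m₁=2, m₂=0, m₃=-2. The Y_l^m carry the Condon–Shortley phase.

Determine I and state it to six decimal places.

Checks pass: Σm=0; 8 even; l₃=4∈[2,4].
(2·3+1)(2·1+1)(2·4+1) = 189
Δ: 0! 6! 2! / 9! → 1/252
sum: t=0:+1/36 = 1/36
3j²(3 1 4; 0 0 0) = Δ·Π!·Σ² = 4/63  (sign +1)
sum: t=0:+1/120 = 1/120
3j²(3 1 4; 2 0 -2) = Δ·Π!·Σ² = 1/21  (sign +1)
combine: 4πI² = 189·4/63·1/21 = 4/7
take √, sign +1: I = 0.21324362

0.213244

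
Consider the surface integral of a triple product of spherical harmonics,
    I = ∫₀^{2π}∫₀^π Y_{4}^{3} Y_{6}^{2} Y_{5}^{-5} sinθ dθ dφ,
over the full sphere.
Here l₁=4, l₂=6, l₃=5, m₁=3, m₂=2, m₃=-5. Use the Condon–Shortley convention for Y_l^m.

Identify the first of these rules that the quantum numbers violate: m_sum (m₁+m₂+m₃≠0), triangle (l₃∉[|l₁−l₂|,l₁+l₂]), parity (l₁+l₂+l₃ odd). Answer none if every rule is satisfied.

parity

Σmᵢ = 0  ✓
l₃∈[|l₁−l₂|,l₁+l₂]=[2,10], have l₃=5  ✓
Σlᵢ = 15 ⇒ odd  ✗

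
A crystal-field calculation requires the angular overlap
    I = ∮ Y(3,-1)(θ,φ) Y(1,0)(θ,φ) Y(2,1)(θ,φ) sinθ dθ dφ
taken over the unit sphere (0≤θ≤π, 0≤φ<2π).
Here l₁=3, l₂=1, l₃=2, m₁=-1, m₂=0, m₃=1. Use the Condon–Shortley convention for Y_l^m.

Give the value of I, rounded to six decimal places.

-0.233597

m-sum 0 ✓  L=6 even ✓  2≤2≤4 ✓
Π(2lᵢ+1) = 7×3×5 = 105
triangle coeff Δ(3,1,2) = 1/105
Σ_t [1,1]: t=1:−1/4 = -1/4
(3j)²=3/35 [(3 1 2; 0 0 0)], sign=-1
Σ_t [1,1]: t=1:−1/6 = -1/6
(3j)²=8/105 [(3 1 2; -1 0 1)], sign=+1
⇒ 4πI² = 24/35
I = (-1)√(24/35/(4π)) = -0.23359668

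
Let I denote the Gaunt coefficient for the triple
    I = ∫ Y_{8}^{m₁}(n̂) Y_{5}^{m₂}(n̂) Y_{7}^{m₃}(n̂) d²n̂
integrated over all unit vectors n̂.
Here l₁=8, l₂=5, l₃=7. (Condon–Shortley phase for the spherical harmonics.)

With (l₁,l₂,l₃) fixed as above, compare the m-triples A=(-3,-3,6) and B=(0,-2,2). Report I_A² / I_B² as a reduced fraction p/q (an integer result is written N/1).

Same 8,5,7: normalisation and zero-m 3j drop out of the ratio.
A: Δ: 6! 10! 4! / 21! → 1/814773960; sum: t=1:−1/2612736000 t=2:+1/418037760 = 1/497664000; 3j²(8 5 7; -3 -3 6) = Δ·Π!·Σ² = 77/6460  (sign -1)
B: Δ: 6! 10! 4! / 21! → 1/814773960; sum: t=0:+1/348364800 t=1:−1/14515200 t=2:+1/4976640 t=3:−1/12441600 = 19/348364800; 3j²(8 5 7; 0 -2 2) = Δ·Π!·Σ² = 19/2431  (sign -1)
I_A²/I_B² = (77/6460)/(19/2431) = 11011/7220

11011/7220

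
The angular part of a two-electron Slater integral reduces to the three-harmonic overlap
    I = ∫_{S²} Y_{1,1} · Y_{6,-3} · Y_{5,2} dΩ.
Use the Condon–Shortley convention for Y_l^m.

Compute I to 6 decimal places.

-0.245154

Rules hold: Σm=0, L=12 even, 5≤5≤7.
N = 3·13·11 = 429
Δ = 2!·0!·10!/13! = 1/858
Racah Σ t=1..1: t=1:−1/14400 = -1/14400
⇒ 3j(1 6 5; 0 0 0)² = 6/143, sgn +1
Racah Σ t=0..0: t=0:+1/60480 = 1/60480
⇒ 3j(1 6 5; 1 -3 2)² = 6/143, sgn -1
4πI² = N·(3j₀)²·(3jₘ)² = 108/143
I = -1·√(0.755245/4π) = -0.24515397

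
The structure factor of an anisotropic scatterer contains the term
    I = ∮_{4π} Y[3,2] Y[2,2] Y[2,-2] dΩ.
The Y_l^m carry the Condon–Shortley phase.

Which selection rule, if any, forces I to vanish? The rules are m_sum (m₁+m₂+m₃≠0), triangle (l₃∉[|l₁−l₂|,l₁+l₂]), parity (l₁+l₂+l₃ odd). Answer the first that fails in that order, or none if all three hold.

m_sum

m₁+m₂+m₃ = 2 + 2 − 2 = 2  ✗
triangle: |3−2|=1 ≤ l₃=2 ≤ 3+2=5
parity: l₁+l₂+l₃ = 7 is odd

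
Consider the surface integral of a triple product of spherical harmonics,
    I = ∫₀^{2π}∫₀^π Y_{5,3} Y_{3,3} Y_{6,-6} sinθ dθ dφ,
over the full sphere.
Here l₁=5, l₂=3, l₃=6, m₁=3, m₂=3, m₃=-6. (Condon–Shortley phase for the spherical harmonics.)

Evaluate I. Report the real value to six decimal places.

-0.119512

m-sum 0 ✓  L=14 even ✓  2≤6≤8 ✓
Π(2lᵢ+1) = 11×7×13 = 1001
triangle coeff Δ(5,3,6) = 1/675675
Σ_t [0,2]: t=0:+1/8640 t=1:−1/2304 t=2:+1/8640 = -7/34560
(3j)²=7/429 [(5 3 6; 0 0 0)], sign=-1
Σ_t [2,2]: t=2:+1/1935360 = 1/1935360
(3j)²=1/91 [(5 3 6; 3 3 -6)], sign=+1
⇒ 4πI² = 7/39
I = (-1)√(7/39/(4π)) = -0.11951207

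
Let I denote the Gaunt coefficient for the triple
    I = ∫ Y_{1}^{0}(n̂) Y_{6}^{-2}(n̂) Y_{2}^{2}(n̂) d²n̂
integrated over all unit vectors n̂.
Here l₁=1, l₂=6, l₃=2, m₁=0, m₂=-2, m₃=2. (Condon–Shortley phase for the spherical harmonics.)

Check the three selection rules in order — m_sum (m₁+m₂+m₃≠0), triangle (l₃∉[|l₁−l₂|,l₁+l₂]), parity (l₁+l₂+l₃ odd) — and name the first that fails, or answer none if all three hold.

Σmᵢ = 0  ✓
l₃∈[|l₁−l₂|,l₁+l₂]=[5,7], have l₃=2  ✗
Σlᵢ = 9 ⇒ odd

triangle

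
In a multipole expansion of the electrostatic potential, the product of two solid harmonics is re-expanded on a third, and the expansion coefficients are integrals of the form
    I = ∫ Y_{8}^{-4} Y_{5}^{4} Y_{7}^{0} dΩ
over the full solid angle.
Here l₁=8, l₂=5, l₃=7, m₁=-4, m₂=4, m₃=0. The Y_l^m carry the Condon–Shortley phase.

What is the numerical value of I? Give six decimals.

Rules hold: Σm=0, L=20 even, 3≤7≤13.
N = 17·11·15 = 2805
Δ = 6!·10!·4!/21! = 1/814773960
Racah Σ t=1..5: t=1:−1/87091200 t=2:+1/4976640 t=3:−1/2073600 t=4:+1/4976640 t=5:−1/87091200 = -1/9676800
⇒ 3j(8 5 7; 0 0 0)² = 360/46189, sgn +1
Racah Σ t=5..6: t=5:−1/87091200 t=6:+1/74649600 = 1/522547200
⇒ 3j(8 5 7; -4 4 0)² = 2/4199, sgn -1
4πI² = N·(3j₀)²·(3jₘ)² = 10800/1037153
I = -1·√(0.0104131/4π) = -0.02878628

-0.028786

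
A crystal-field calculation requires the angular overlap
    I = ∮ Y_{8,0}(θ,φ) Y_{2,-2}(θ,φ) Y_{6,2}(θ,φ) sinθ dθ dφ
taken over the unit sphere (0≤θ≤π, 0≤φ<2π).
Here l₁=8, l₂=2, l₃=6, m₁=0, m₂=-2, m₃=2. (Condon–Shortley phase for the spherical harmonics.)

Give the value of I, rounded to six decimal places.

0.071001

Checks pass: Σm=0; 16 even; l₃=6∈[6,10].
(2·8+1)(2·2+1)(2·6+1) = 1105
Δ: 4! 12! 0! / 17! → 1/30940
sum: t=2:+1/2073600 = 1/2073600
3j²(8 2 6; 0 0 0) = Δ·Π!·Σ² = 28/1105  (sign +1)
sum: t=0:+1/23224320 = 1/23224320
3j²(8 2 6; 0 -2 2) = Δ·Π!·Σ² = 1/442  (sign +1)
combine: 4πI² = 1105·28/1105·1/442 = 14/221
take √, sign +1: I = 0.07100075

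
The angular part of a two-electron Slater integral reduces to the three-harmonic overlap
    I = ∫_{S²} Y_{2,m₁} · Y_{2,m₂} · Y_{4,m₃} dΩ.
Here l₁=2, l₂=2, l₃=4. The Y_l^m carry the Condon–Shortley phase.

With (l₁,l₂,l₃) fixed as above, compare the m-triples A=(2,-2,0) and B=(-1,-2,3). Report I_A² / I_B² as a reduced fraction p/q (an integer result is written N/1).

Same 2,2,4: normalisation and zero-m 3j drop out of the ratio.
A: Δ: 0! 4! 4! / 9! → 1/630; sum: t=0:+1/576 = 1/576; 3j²(2 2 4; 2 -2 0) = Δ·Π!·Σ² = 1/630  (sign +1)
B: Δ: 0! 4! 4! / 9! → 1/630; sum: t=0:+1/144 = 1/144; 3j²(2 2 4; -1 -2 3) = Δ·Π!·Σ² = 1/18  (sign -1)
I_A²/I_B² = (1/630)/(1/18) = 1/35

1/35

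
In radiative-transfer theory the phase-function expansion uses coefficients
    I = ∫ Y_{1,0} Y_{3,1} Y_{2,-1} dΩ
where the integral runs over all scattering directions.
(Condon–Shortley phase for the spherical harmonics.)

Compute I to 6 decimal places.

-0.233597

Rules hold: Σm=0, L=6 even, 2≤2≤4.
N = 3·7·5 = 105
Δ = 2!·0!·4!/7! = 1/105
Racah Σ t=1..1: t=1:−1/4 = -1/4
⇒ 3j(1 3 2; 0 0 0)² = 3/35, sgn -1
Racah Σ t=1..1: t=1:−1/6 = -1/6
⇒ 3j(1 3 2; 0 1 -1)² = 8/105, sgn +1
4πI² = N·(3j₀)²·(3jₘ)² = 24/35
I = -1·√(0.685714/4π) = -0.23359668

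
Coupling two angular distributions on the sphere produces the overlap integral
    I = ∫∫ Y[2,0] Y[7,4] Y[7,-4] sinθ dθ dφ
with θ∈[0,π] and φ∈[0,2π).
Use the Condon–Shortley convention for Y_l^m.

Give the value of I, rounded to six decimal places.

0.022834

m-sum 0 ✓  L=16 even ✓  5≤7≤9 ✓
Π(2lᵢ+1) = 5×15×15 = 1125
triangle coeff Δ(2,7,7) = 1/185640
Σ_t [0,2]: t=0:+1/2419200 t=1:−1/518400 t=2:+1/2419200 = -1/907200
(3j)²=56/3315 [(2 7 7; 0 0 0)], sign=+1
Σ_t [0,2]: t=0:+1/159667200 t=1:−1/7257600 t=2:+1/8709120 = -1/59875200
(3j)²=8/23205 [(2 7 7; 0 4 -4)], sign=+1
⇒ 4πI² = 320/48841
I = (+1)√(320/48841/(4π)) = 0.02283378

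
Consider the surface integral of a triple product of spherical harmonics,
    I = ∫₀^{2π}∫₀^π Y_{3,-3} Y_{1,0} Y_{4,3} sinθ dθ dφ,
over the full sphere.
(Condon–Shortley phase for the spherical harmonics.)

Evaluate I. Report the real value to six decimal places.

m-sum 0 ✓  L=8 even ✓  2≤4≤4 ✓
Π(2lᵢ+1) = 7×3×9 = 189
triangle coeff Δ(3,1,4) = 1/252
Σ_t [0,0]: t=0:+1/36 = 1/36
(3j)²=4/63 [(3 1 4; 0 0 0)], sign=+1
Σ_t [0,0]: t=0:+1/720 = 1/720
(3j)²=1/36 [(3 1 4; -3 0 3)], sign=-1
⇒ 4πI² = 1/3
I = (-1)√(1/3/(4π)) = -0.16286750

-0.162868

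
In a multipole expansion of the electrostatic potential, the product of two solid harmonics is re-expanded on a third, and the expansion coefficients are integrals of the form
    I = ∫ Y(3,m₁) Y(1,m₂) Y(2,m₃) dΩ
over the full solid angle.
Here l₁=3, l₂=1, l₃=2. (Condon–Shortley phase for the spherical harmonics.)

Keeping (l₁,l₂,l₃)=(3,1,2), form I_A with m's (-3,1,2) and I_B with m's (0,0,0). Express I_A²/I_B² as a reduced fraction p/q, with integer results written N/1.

Shared (l₁,l₂,l₃)=(3,1,2): N and (l;000)² cancel in I_A²/I_B².
A: Δ = 2!·4!·0!/7! = 1/105; Racah Σ t=2..2: t=2:+1/48 = 1/48; ⇒ 3j(3 1 2; -3 1 2)² = 1/7, sgn +1
B: Δ = 2!·4!·0!/7! = 1/105; Racah Σ t=1..1: t=1:−1/4 = -1/4; ⇒ 3j(3 1 2; 0 0 0)² = 3/35, sgn -1
I_A²/I_B² = (1/7)/(3/35) = 5/3

5/3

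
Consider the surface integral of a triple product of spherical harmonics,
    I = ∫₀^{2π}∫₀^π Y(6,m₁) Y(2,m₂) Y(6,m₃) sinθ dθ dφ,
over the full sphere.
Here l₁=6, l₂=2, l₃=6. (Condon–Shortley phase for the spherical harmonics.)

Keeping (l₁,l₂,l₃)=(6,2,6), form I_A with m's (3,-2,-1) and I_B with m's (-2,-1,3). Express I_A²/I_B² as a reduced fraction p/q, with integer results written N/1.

Shared (l₁,l₂,l₃)=(6,2,6): N and (l;000)² cancel in I_A²/I_B².
A: Δ = 2!·10!·2!/15! = 1/90090; Racah Σ t=0..0: t=0:+1/120960 = 1/120960; ⇒ 3j(6 2 6; 3 -2 -1)² = 24/1001, sgn -1
B: Δ = 2!·10!·2!/15! = 1/90090; Racah Σ t=0..1: t=0:+1/161280 t=1:−1/60480 = -1/96768; ⇒ 3j(6 2 6; -2 -1 3)² = 15/1001, sgn +1
I_A²/I_B² = (24/1001)/(15/1001) = 8/5

8/5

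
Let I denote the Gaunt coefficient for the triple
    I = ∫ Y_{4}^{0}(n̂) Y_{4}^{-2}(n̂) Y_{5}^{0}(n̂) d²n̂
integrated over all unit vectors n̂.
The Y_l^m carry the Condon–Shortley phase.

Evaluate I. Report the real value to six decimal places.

Σmᵢ = -2 ≠ 0, so the φ-integral vanishes; I = 0

0.000000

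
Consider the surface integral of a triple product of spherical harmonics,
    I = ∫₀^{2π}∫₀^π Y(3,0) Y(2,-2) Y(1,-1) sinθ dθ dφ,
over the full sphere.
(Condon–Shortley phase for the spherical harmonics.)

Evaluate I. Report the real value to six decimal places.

0.000000

m-sum = 0 − 2 − 1 = -3 ≠ 0 ⇒ I = 0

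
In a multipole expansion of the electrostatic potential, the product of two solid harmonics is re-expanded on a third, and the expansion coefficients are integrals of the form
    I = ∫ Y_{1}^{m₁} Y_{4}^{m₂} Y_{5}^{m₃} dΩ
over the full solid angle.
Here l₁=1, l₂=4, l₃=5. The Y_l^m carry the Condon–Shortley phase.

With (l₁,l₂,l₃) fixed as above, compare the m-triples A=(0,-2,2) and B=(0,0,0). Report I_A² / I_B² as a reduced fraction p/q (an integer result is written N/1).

21/25

Shared (l₁,l₂,l₃)=(1,4,5): N and (l;000)² cancel in I_A²/I_B².
A: Δ = 0!·2!·8!/11! = 1/495; Racah Σ t=0..0: t=0:+1/1440 = 1/1440; ⇒ 3j(1 4 5; 0 -2 2)² = 7/165, sgn -1
B: Δ = 0!·2!·8!/11! = 1/495; Racah Σ t=0..0: t=0:+1/576 = 1/576; ⇒ 3j(1 4 5; 0 0 0)² = 5/99, sgn -1
I_A²/I_B² = (7/165)/(5/99) = 21/25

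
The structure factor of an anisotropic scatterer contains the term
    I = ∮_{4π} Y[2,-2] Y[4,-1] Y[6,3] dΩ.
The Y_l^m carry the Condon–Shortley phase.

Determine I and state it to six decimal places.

-0.178526

Checks pass: Σm=0; 12 even; l₃=6∈[2,6].
(2·2+1)(2·4+1)(2·6+1) = 585
Δ: 0! 4! 8! / 13! → 1/6435
sum: t=0:+1/2304 = 1/2304
3j²(2 4 6; 0 0 0) = Δ·Π!·Σ² = 5/143  (sign +1)
sum: t=0:+1/17280 = 1/17280
3j²(2 4 6; -2 -1 3) = Δ·Π!·Σ² = 14/715  (sign -1)
combine: 4πI² = 585·5/143·14/715 = 630/1573
take √, sign -1: I = -0.17852580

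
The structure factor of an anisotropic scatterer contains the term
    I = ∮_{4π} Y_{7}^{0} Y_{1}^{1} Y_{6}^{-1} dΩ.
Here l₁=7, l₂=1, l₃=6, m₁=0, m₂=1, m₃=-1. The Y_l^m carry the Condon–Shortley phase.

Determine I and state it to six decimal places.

0.160342

m-sum 0 ✓  L=14 even ✓  6≤6≤8 ✓
Π(2lᵢ+1) = 15×3×13 = 585
triangle coeff Δ(7,1,6) = 1/1365
Σ_t [1,1]: t=1:−1/518400 = -1/518400
(3j)²=7/195 [(7 1 6; 0 0 0)], sign=-1
Σ_t [2,2]: t=2:+1/1209600 = 1/1209600
(3j)²=1/65 [(7 1 6; 0 1 -1)], sign=-1
⇒ 4πI² = 21/65
I = (+1)√(21/65/(4π)) = 0.16034227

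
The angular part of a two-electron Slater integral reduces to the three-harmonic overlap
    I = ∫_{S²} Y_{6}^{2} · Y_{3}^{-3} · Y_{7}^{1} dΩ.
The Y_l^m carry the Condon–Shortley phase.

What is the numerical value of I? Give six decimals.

0.147021

Rules hold: Σm=0, L=16 even, 3≤7≤9.
N = 13·7·15 = 1365
Δ = 2!·10!·4!/17! = 1/2042040
Racah Σ t=0..2: t=0:+1/207360 t=1:−1/57600 t=2:+1/207360 = -1/129600
⇒ 3j(6 3 7; 0 0 0)² = 168/12155, sgn +1
Racah Σ t=0..0: t=0:+1/829440 = 1/829440
⇒ 3j(6 3 7; 2 -3 1)² = 35/2431, sgn +1
4πI² = N·(3j₀)²·(3jₘ)² = 123480/454597
I = +1·√(0.271625/4π) = 0.14702124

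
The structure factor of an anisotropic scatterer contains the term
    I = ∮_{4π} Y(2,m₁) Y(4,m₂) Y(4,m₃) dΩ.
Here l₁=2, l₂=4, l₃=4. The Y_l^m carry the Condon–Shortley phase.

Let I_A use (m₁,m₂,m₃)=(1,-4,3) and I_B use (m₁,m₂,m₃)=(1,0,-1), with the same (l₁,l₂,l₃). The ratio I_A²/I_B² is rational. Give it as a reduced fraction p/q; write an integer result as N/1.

98/5

Shared (l₁,l₂,l₃)=(2,4,4): N and (l;000)² cancel in I_A²/I_B².
A: Δ = 2!·2!·6!/11! = 1/13860; Racah Σ t=0..0: t=0:+1/1440 = 1/1440; ⇒ 3j(2 4 4; 1 -4 3)² = 7/165, sgn -1
B: Δ = 2!·2!·6!/11! = 1/13860; Racah Σ t=0..1: t=0:+1/96 t=1:−1/72 = -1/288; ⇒ 3j(2 4 4; 1 0 -1)² = 1/462, sgn +1
I_A²/I_B² = (7/165)/(1/462) = 98/5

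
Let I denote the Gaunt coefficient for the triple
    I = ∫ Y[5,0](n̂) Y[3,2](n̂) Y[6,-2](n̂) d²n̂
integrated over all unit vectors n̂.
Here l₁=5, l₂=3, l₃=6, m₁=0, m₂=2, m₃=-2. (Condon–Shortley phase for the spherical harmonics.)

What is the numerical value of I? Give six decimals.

-0.077843

Checks pass: Σm=0; 14 even; l₃=6∈[2,8].
(2·5+1)(2·3+1)(2·6+1) = 1001
Δ: 2! 8! 4! / 15! → 1/675675
sum: t=0:+1/8640 t=1:−1/2304 t=2:+1/8640 = -7/34560
3j²(5 3 6; 0 0 0) = Δ·Π!·Σ² = 7/429  (sign -1)
sum: t=1:−1/13824 t=2:+1/8640 = 1/23040
3j²(5 3 6; 0 2 -2) = Δ·Π!·Σ² = 2/429  (sign +1)
combine: 4πI² = 1001·7/429·2/429 = 98/1287
take √, sign -1: I = -0.07784287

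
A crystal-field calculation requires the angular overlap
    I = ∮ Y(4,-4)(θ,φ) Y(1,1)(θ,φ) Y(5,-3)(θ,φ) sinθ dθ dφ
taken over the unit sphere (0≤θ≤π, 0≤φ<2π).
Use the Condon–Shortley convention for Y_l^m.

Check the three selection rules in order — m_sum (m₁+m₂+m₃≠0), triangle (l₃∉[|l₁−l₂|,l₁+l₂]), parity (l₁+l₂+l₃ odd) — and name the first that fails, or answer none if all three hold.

azimuthal sum: -4 + 1 − 3 = -6  ✗
3 ≤ 5 ≤ 5 (triangle on l)
L = 4 + 1 + 5 = 10 (even)

m_sum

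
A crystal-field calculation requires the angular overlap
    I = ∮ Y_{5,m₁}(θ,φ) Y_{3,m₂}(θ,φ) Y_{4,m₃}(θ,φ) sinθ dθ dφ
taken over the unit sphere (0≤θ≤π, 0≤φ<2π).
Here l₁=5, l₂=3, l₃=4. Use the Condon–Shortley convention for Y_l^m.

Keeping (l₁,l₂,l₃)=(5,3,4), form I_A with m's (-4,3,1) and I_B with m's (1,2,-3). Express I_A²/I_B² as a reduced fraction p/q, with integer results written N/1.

162/121

Same 5,3,4: normalisation and zero-m 3j drop out of the ratio.
A: Δ: 4! 6! 2! / 13! → 1/180180; sum: t=4:+1/5760 = 1/5760; 3j²(5 3 4; -4 3 1) = Δ·Π!·Σ² = 9/286  (sign -1)
B: Δ: 4! 6! 2! / 13! → 1/180180; sum: t=3:−1/1440 t=4:+1/17280 = -11/17280; 3j²(5 3 4; 1 2 -3) = Δ·Π!·Σ² = 11/468  (sign +1)
I_A²/I_B² = (9/286)/(11/468) = 162/121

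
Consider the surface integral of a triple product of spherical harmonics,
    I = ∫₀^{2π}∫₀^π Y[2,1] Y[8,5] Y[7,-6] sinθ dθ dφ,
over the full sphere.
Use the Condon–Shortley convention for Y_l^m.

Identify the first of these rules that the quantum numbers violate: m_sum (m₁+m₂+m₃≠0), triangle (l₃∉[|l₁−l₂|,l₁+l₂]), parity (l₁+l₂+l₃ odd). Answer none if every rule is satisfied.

parity

m₁+m₂+m₃ = 1 + 5 − 6 = 0  ✓
triangle: |2−8|=6 ≤ l₃=7 ≤ 2+8=10  ✓
parity: l₁+l₂+l₃ = 17 is odd  ✗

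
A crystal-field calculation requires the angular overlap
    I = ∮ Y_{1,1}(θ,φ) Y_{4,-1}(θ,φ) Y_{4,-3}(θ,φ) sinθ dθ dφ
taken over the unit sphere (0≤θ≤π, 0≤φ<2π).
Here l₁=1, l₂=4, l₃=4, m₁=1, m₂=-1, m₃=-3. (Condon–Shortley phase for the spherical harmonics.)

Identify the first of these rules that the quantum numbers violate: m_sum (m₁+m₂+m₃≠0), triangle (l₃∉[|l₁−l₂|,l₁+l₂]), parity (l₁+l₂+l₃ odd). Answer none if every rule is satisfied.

Σmᵢ = -3  ✗
l₃∈[|l₁−l₂|,l₁+l₂]=[3,5], have l₃=4
Σlᵢ = 9 ⇒ odd

m_sum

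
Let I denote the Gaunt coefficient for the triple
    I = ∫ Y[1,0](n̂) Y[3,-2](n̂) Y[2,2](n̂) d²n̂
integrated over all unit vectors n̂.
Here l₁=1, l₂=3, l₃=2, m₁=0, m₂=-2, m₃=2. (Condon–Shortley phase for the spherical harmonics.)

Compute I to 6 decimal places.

0.184674

Checks pass: Σm=0; 6 even; l₃=2∈[2,4].
(2·1+1)(2·3+1)(2·2+1) = 105
Δ: 2! 0! 4! / 7! → 1/105
sum: t=1:−1/4 = -1/4
3j²(1 3 2; 0 0 0) = Δ·Π!·Σ² = 3/35  (sign -1)
sum: t=1:−1/24 = -1/24
3j²(1 3 2; 0 -2 2) = Δ·Π!·Σ² = 1/21  (sign -1)
combine: 4πI² = 105·3/35·1/21 = 3/7
take √, sign +1: I = 0.18467439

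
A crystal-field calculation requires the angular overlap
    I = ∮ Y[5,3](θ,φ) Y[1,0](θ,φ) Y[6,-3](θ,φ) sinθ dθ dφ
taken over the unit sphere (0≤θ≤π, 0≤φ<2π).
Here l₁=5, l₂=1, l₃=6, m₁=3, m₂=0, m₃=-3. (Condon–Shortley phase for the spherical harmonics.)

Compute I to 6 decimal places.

-0.212310

Rules hold: Σm=0, L=12 even, 4≤6≤6.
N = 11·3·13 = 429
Δ = 0!·10!·2!/13! = 1/858
Racah Σ t=0..0: t=0:+1/14400 = 1/14400
⇒ 3j(5 1 6; 0 0 0)² = 6/143, sgn +1
Racah Σ t=0..0: t=0:+1/80640 = 1/80640
⇒ 3j(5 1 6; 3 0 -3)² = 9/286, sgn -1
4πI² = N·(3j₀)²·(3jₘ)² = 81/143
I = -1·√(0.566434/4π) = -0.21230956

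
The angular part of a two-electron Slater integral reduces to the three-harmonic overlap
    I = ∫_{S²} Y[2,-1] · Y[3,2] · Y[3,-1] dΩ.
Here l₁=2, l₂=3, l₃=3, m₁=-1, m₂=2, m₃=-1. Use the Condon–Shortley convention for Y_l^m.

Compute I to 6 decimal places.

Rules hold: Σm=0, L=8 even, 1≤3≤5.
N = 5·7·7 = 245
Δ = 2!·2!·4!/9! = 1/3780
Racah Σ t=0..2: t=0:+1/24 t=1:−1/4 t=2:+1/24 = -1/6
⇒ 3j(2 3 3; 0 0 0)² = 4/105, sgn +1
Racah Σ t=1..2: t=1:−1/48 t=2:+1/12 = 1/16
⇒ 3j(2 3 3; -1 2 -1)² = 1/28, sgn +1
4πI² = N·(3j₀)²·(3jₘ)² = 1/3
I = +1·√(0.333333/4π) = 0.16286750

0.162868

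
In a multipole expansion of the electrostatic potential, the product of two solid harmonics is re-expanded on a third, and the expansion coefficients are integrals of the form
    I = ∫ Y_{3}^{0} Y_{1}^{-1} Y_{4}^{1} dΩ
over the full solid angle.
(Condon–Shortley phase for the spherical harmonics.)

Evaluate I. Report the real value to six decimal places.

Checks pass: Σm=0; 8 even; l₃=4∈[2,4].
(2·3+1)(2·1+1)(2·4+1) = 189
Δ: 0! 6! 2! / 9! → 1/252
sum: t=0:+1/36 = 1/36
3j²(3 1 4; 0 0 0) = Δ·Π!·Σ² = 4/63  (sign +1)
sum: t=0:+1/72 = 1/72
3j²(3 1 4; 0 -1 1) = Δ·Π!·Σ² = 5/126  (sign -1)
combine: 4πI² = 189·4/63·5/126 = 10/21
take √, sign -1: I = -0.19466390

-0.194664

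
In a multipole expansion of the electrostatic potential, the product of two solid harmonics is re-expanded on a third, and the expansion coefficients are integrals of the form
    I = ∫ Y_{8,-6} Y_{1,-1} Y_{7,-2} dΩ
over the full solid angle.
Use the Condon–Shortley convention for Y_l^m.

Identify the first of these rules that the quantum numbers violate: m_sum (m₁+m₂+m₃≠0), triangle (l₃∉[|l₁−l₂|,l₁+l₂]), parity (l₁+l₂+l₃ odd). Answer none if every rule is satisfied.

m₁+m₂+m₃ = -6 − 1 − 2 = -9  ✗
triangle: |8−1|=7 ≤ l₃=7 ≤ 8+1=9
parity: l₁+l₂+l₃ = 16 is even

m_sum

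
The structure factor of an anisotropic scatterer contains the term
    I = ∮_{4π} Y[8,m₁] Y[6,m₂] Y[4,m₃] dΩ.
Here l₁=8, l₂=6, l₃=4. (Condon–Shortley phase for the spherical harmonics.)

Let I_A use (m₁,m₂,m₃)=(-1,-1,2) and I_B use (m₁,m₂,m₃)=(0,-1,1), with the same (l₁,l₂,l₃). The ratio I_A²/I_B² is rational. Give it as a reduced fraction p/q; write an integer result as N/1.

Shared (l₁,l₂,l₃)=(8,6,4): N and (l;000)² cancel in I_A²/I_B².
A: Δ = 10!·6!·2!/19! = 1/23279256; Racah Σ t=3..5: t=3:−1/43545600 t=4:+1/2073600 t=5:−1/1382400 = -23/87091200; ⇒ 3j(8 6 4; -1 -1 2)² = 2645/554268, sgn -1
B: Δ = 10!·6!·2!/19! = 1/23279256; Racah Σ t=3..5: t=3:−1/7257600 t=4:+1/829440 t=5:−1/1036800 = 1/9676800; ⇒ 3j(8 6 4; 0 -1 1)² = 15/46189, sgn -1
I_A²/I_B² = (2645/554268)/(15/46189) = 529/36

529/36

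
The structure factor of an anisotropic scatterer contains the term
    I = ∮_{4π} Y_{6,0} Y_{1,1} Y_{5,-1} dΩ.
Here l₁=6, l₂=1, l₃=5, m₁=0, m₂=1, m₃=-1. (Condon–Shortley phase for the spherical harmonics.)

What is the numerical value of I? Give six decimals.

0.158246

m-sum 0 ✓  L=12 even ✓  5≤5≤7 ✓
Π(2lᵢ+1) = 13×3×11 = 429
triangle coeff Δ(6,1,5) = 1/858
Σ_t [1,1]: t=1:−1/14400 = -1/14400
(3j)²=6/143 [(6 1 5; 0 0 0)], sign=+1
Σ_t [2,2]: t=2:+1/34560 = 1/34560
(3j)²=5/286 [(6 1 5; 0 1 -1)], sign=+1
⇒ 4πI² = 45/143
I = (+1)√(45/143/(4π)) = 0.15824621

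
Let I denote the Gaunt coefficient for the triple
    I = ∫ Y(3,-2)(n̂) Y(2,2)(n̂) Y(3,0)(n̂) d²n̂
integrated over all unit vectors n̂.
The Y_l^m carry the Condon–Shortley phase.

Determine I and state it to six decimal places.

-0.188063

Rules hold: Σm=0, L=8 even, 1≤3≤5.
N = 7·5·7 = 245
Δ = 2!·4!·2!/9! = 1/3780
Racah Σ t=0..2: t=0:+1/24 t=1:−1/4 t=2:+1/24 = -1/6
⇒ 3j(3 2 3; 0 0 0)² = 4/105, sgn +1
Racah Σ t=2..2: t=2:+1/24 = 1/24
⇒ 3j(3 2 3; -2 2 0)² = 1/21, sgn -1
4πI² = N·(3j₀)²·(3jₘ)² = 4/9
I = -1·√(0.444444/4π) = -0.18806319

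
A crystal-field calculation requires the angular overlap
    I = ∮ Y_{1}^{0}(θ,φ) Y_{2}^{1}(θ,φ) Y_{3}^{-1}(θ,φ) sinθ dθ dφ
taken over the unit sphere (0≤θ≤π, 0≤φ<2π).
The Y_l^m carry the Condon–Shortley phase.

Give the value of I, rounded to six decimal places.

m-sum 0 ✓  L=6 even ✓  1≤3≤3 ✓
Π(2lᵢ+1) = 3×5×7 = 105
triangle coeff Δ(1,2,3) = 1/105
Σ_t [0,0]: t=0:+1/4 = 1/4
(3j)²=3/35 [(1 2 3; 0 0 0)], sign=-1
Σ_t [0,0]: t=0:+1/6 = 1/6
(3j)²=8/105 [(1 2 3; 0 1 -1)], sign=+1
⇒ 4πI² = 24/35
I = (-1)√(24/35/(4π)) = -0.23359668

-0.233597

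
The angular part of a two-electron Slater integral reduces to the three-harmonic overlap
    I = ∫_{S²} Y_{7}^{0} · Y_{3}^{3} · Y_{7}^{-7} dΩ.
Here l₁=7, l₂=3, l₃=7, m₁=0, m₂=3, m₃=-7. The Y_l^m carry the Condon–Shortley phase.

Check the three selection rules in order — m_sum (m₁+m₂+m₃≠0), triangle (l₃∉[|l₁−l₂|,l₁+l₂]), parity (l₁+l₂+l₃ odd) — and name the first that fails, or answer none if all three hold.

m_sum

m₁+m₂+m₃ = 0 + 3 − 7 = -4  ✗
triangle: |7−3|=4 ≤ l₃=7 ≤ 7+3=10
parity: l₁+l₂+l₃ = 17 is odd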